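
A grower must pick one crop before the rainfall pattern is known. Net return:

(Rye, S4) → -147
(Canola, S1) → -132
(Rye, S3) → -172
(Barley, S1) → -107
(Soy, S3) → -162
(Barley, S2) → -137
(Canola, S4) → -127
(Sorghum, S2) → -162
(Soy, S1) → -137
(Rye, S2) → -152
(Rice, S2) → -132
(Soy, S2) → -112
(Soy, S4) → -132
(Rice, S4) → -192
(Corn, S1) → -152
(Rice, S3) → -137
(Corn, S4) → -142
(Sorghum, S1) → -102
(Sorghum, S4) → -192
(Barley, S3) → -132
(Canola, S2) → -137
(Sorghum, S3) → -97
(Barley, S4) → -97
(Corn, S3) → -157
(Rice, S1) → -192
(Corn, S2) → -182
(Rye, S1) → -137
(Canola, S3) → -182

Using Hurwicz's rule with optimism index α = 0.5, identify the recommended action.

Barley: 0.5·(-97) + 0.5·(-137) = -117
Sorghum: 0.5·(-97) + 0.5·(-192) = -144.5
Rice: 0.5·(-132) + 0.5·(-192) = -162
Soy: 0.5·(-112) + 0.5·(-162) = -137
Canola: 0.5·(-127) + 0.5·(-182) = -154.5
Rye: 0.5·(-137) + 0.5·(-172) = -154.5
Corn: 0.5·(-142) + 0.5·(-182) = -162
Highest Hurwicz score = -117 → Barley.

Barley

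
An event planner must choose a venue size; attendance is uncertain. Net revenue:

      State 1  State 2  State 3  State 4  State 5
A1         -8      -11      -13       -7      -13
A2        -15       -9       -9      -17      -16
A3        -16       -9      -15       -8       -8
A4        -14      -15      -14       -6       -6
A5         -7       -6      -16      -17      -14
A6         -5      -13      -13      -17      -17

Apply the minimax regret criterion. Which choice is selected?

Column bests: State 1=-5, State 2=-6, State 3=-9, State 4=-6, State 5=-6.
A1 regrets: 3, 5, 4, 1, 7 → max 7
A2 regrets: 10, 3, 0, 11, 10 → max 11
A3 regrets: 11, 3, 6, 2, 2 → max 11
A4 regrets: 9, 9, 5, 0, 0 → max 9
A5 regrets: 2, 0, 7, 11, 8 → max 11
A6 regrets: 0, 7, 4, 11, 11 → max 11
Smallest max regret = 7 → A1.

A1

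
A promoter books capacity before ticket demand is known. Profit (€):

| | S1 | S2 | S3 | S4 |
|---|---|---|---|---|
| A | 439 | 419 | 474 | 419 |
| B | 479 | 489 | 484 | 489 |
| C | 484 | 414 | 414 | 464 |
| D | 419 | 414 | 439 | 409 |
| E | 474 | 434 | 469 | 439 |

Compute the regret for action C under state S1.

0

Best payoff under S1 is 484.
Regret = 484 − 484 = 0.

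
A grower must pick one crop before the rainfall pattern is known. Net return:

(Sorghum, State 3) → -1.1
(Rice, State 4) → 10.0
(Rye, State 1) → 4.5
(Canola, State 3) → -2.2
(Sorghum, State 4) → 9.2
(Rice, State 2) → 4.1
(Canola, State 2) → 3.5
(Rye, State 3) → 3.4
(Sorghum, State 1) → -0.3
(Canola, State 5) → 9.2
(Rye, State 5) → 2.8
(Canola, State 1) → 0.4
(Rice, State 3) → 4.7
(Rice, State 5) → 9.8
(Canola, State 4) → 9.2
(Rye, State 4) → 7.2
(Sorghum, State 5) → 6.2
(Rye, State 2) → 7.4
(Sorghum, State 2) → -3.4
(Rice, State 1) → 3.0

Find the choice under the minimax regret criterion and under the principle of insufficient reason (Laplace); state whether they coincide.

minimax regret → Rice; laplace → Rice (agree)

Column bests: State 1=4.5, State 2=7.4, State 3=4.7, State 4=10.0, State 5=9.8.
Canola regrets: 4.1, 3.9, 6.9, 0.8, 0.6 → max 6.9
Rye regrets: 0.0, 0.0, 1.3, 2.8, 7.0 → max 7.0
Sorghum regrets: 4.8, 10.8, 5.8, 0.8, 3.6 → max 10.8
Rice regrets: 1.5, 3.3, 0.0, 0.0, 0.0 → max 3.3
Smallest max regret = 3.3 → Rice.
Row averages: Canola=4.02, Rye=5.06, Sorghum=2.12, Rice=6.32
Highest average = 6.32 → Rice.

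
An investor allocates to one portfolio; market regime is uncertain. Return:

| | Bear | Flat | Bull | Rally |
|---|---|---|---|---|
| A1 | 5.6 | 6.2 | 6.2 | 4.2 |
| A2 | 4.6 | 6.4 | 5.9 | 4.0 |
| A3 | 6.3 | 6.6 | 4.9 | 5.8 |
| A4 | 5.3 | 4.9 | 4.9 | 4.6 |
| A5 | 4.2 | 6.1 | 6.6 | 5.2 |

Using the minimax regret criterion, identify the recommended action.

Column bests: Bear=6.3, Flat=6.6, Bull=6.6, Rally=5.8.
A1 regrets: 0.7, 0.4, 0.4, 1.6 → max 1.6
A2 regrets: 1.7, 0.2, 0.7, 1.8 → max 1.8
A3 regrets: 0.0, 0.0, 1.7, 0.0 → max 1.7
A4 regrets: 1.0, 1.7, 1.7, 1.2 → max 1.7
A5 regrets: 2.1, 0.5, 0.0, 0.6 → max 2.1
Smallest max regret = 1.6 → A1.

A1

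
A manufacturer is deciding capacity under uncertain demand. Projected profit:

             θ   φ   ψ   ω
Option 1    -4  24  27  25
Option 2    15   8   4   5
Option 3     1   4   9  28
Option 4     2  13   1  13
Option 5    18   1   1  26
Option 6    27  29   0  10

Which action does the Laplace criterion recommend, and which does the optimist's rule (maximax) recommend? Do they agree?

Row averages: Option 1=18, Option 2=8, Option 3=10.5, Option 4=7.25, Option 5=11.5, Option 6=16.5
Highest average = 18 → Option 1.
Row maxima: Option 1=27, Option 2=15, Option 3=28, Option 4=13, Option 5=26, Option 6=29
Best best-case = 29 → Option 6.

laplace → Option 1; maximax → Option 6 (disagree)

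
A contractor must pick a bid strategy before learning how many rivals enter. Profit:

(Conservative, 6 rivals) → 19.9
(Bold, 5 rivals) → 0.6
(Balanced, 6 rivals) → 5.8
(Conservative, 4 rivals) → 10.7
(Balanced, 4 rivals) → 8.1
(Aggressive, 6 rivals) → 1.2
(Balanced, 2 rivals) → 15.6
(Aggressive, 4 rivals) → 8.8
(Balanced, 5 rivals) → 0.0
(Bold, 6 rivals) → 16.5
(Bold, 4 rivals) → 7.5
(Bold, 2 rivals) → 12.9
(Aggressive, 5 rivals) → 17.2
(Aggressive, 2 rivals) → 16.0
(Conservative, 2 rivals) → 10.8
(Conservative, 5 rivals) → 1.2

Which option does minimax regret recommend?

Conservative

Column bests: 2 rivals=16.0, 4 rivals=10.7, 5 rivals=17.2, 6 rivals=19.9.
Conservative regrets: 5.2, 0.0, 16.0, 0.0 → max 16.0
Balanced regrets: 0.4, 2.6, 17.2, 14.1 → max 17.2
Aggressive regrets: 0.0, 1.9, 0.0, 18.7 → max 18.7
Bold regrets: 3.1, 3.2, 16.6, 3.4 → max 16.6
Smallest max regret = 16.0 → Conservative.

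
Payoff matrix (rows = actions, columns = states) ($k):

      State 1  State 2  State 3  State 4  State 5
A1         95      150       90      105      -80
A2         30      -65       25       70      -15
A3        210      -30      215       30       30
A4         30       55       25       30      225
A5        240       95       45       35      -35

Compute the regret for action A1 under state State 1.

145

Best payoff under State 1 is 240.
Regret = 240 − 95 = 145.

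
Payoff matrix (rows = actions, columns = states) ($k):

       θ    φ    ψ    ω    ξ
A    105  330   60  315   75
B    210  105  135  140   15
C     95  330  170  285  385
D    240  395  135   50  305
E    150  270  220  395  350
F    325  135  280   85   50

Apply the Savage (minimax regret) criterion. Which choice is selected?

E

Column bests: θ=325, φ=395, ψ=280, ω=395, ξ=385.
A regrets: 220, 65, 220, 80, 310 → max 310
B regrets: 115, 290, 145, 255, 370 → max 370
C regrets: 230, 65, 110, 110, 0 → max 230
D regrets: 85, 0, 145, 345, 80 → max 345
E regrets: 175, 125, 60, 0, 35 → max 175
F regrets: 0, 260, 0, 310, 335 → max 335
Smallest max regret = 175 → E.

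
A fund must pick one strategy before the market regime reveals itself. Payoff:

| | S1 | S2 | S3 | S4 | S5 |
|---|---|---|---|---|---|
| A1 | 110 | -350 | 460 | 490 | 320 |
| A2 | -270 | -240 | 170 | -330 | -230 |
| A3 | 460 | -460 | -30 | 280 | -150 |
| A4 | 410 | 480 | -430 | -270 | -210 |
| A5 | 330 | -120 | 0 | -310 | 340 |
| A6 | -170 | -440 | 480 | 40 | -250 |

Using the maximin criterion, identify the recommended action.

Row minima: A1=-350, A2=-330, A3=-460, A4=-430, A5=-310, A6=-440
Best worst-case = -310 → A5.

A5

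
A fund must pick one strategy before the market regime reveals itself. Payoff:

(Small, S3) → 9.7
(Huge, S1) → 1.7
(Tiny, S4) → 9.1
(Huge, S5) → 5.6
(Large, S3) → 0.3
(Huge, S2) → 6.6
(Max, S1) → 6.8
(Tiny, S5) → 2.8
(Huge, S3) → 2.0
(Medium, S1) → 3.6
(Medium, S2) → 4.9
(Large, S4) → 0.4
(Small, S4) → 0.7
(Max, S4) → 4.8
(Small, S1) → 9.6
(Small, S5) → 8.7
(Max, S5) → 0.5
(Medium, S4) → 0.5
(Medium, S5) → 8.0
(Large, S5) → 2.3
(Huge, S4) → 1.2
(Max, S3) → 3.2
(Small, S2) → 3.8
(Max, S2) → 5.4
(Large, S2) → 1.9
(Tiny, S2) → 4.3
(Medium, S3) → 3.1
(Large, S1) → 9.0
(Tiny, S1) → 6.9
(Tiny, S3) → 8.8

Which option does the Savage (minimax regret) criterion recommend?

Column bests: S1=9.6, S2=6.6, S3=9.7, S4=9.1, S5=8.7.
Tiny regrets: 2.7, 2.3, 0.9, 0.0, 5.9 → max 5.9
Small regrets: 0.0, 2.8, 0.0, 8.4, 0.0 → max 8.4
Medium regrets: 6.0, 1.7, 6.6, 8.6, 0.7 → max 8.6
Large regrets: 0.6, 4.7, 9.4, 8.7, 6.4 → max 9.4
Huge regrets: 7.9, 0.0, 7.7, 7.9, 3.1 → max 7.9
Max regrets: 2.8, 1.2, 6.5, 4.3, 8.2 → max 8.2
Smallest max regret = 5.9 → Tiny.

Tiny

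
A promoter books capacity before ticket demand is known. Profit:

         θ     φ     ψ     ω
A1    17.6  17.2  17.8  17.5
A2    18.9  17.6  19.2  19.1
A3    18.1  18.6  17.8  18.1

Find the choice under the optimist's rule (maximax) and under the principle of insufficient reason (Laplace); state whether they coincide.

Row maxima: A1=17.8, A2=19.2, A3=18.6
Best best-case = 19.2 → A2.
Row averages: A1=17.525, A2=18.7, A3=18.15
Highest average = 18.7 → A2.

maximax → A2; laplace → A2 (agree)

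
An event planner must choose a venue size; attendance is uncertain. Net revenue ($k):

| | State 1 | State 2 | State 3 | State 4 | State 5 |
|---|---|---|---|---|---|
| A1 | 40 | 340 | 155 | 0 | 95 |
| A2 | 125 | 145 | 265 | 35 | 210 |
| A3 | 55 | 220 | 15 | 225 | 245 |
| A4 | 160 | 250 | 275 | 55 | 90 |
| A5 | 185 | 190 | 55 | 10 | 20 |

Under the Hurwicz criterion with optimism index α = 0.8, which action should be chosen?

A1

A1: 0.8·340 + 0.2·0 = 272
A2: 0.8·265 + 0.2·35 = 219
A3: 0.8·245 + 0.2·15 = 199
A4: 0.8·275 + 0.2·55 = 231
A5: 0.8·190 + 0.2·10 = 154
Highest Hurwicz score = 272 → A1.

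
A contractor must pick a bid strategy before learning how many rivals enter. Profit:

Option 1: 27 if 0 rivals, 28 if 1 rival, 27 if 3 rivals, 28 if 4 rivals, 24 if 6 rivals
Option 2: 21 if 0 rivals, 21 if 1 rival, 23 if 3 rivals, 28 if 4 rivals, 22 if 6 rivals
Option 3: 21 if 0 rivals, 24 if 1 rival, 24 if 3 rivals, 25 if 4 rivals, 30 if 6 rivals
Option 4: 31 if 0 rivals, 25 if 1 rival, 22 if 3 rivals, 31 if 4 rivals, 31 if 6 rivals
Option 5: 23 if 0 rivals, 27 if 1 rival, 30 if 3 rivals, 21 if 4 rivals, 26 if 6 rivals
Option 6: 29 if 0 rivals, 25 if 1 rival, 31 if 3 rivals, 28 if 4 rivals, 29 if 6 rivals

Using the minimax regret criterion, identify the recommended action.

Option 6

Column bests: 0 rivals=31, 1 rival=28, 3 rivals=31, 4 rivals=31, 6 rivals=31.
Option 1 regrets: 4, 0, 4, 3, 7 → max 7
Option 2 regrets: 10, 7, 8, 3, 9 → max 10
Option 3 regrets: 10, 4, 7, 6, 1 → max 10
Option 4 regrets: 0, 3, 9, 0, 0 → max 9
Option 5 regrets: 8, 1, 1, 10, 5 → max 10
Option 6 regrets: 2, 3, 0, 3, 2 → max 3
Smallest max regret = 3 → Option 6.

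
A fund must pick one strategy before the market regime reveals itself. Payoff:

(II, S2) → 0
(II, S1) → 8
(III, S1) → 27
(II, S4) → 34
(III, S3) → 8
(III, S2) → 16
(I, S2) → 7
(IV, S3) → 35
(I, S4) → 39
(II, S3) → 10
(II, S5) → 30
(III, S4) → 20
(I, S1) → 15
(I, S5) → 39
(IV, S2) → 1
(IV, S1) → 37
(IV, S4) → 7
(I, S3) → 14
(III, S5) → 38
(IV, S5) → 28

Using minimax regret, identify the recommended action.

I

Column bests: S1=37, S2=16, S3=35, S4=39, S5=39.
I regrets: 22, 9, 21, 0, 0 → max 22
II regrets: 29, 16, 25, 5, 9 → max 29
III regrets: 10, 0, 27, 19, 1 → max 27
IV regrets: 0, 15, 0, 32, 11 → max 32
Smallest max regret = 22 → I.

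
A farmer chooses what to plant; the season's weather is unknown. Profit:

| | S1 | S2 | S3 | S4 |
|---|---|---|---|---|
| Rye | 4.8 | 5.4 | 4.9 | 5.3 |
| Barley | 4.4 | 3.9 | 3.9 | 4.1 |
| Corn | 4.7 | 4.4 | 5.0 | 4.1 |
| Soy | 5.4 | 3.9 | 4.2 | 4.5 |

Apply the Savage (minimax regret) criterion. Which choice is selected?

Rye

Column bests: S1=5.4, S2=5.4, S3=5.0, S4=5.3.
Rye regrets: 0.6, 0.0, 0.1, 0.0 → max 0.6
Barley regrets: 1.0, 1.5, 1.1, 1.2 → max 1.5
Corn regrets: 0.7, 1.0, 0.0, 1.2 → max 1.2
Soy regrets: 0.0, 1.5, 0.8, 0.8 → max 1.5
Smallest max regret = 0.6 → Rye.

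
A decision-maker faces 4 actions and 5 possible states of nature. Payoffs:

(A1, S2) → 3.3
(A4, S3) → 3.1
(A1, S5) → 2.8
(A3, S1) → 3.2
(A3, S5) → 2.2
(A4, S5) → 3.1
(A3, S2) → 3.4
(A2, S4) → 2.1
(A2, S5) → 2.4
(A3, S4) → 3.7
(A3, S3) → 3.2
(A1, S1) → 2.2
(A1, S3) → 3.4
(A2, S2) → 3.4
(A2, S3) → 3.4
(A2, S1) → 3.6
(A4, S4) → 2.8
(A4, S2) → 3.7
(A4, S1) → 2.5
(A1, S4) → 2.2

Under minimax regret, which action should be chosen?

A3

Column bests: S1=3.6, S2=3.7, S3=3.4, S4=3.7, S5=3.1.
A1 regrets: 1.4, 0.4, 0.0, 1.5, 0.3 → max 1.5
A2 regrets: 0.0, 0.3, 0.0, 1.6, 0.7 → max 1.6
A3 regrets: 0.4, 0.3, 0.2, 0.0, 0.9 → max 0.9
A4 regrets: 1.1, 0.0, 0.3, 0.9, 0.0 → max 1.1
Smallest max regret = 0.9 → A3.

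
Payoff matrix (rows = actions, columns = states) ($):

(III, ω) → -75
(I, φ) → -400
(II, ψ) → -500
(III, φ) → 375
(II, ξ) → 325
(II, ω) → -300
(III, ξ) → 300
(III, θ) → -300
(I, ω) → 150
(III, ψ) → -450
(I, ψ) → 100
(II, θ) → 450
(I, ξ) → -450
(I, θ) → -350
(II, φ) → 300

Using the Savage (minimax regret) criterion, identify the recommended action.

II

Column bests: θ=450, φ=375, ψ=100, ω=150, ξ=325.
I regrets: 800, 775, 0, 0, 775 → max 800
II regrets: 0, 75, 600, 450, 0 → max 600
III regrets: 750, 0, 550, 225, 25 → max 750
Smallest max regret = 600 → II.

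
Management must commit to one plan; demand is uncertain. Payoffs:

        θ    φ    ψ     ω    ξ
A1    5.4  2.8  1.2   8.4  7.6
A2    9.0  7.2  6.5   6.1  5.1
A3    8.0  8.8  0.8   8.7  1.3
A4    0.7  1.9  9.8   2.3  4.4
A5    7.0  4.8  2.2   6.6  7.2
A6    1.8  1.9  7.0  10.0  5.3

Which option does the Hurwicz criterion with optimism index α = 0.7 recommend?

A2

A1: 0.7·8.4 + 0.3·1.2 = 6.24
A2: 0.7·9.0 + 0.3·5.1 = 7.83
A3: 0.7·8.8 + 0.3·0.8 = 6.4
A4: 0.7·9.8 + 0.3·0.7 = 7.07
A5: 0.7·7.2 + 0.3·2.2 = 5.7
A6: 0.7·10.0 + 0.3·1.8 = 7.54
Highest Hurwicz score = 7.83 → A2.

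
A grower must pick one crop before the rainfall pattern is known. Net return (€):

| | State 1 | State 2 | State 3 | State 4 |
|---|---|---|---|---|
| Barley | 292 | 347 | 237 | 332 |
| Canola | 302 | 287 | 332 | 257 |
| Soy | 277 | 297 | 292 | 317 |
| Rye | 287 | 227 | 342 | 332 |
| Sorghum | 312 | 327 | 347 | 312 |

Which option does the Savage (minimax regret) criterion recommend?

Column bests: State 1=312, State 2=347, State 3=347, State 4=332.
Barley regrets: 20, 0, 110, 0 → max 110
Canola regrets: 10, 60, 15, 75 → max 75
Soy regrets: 35, 50, 55, 15 → max 55
Rye regrets: 25, 120, 5, 0 → max 120
Sorghum regrets: 0, 20, 0, 20 → max 20
Smallest max regret = 20 → Sorghum.

Sorghum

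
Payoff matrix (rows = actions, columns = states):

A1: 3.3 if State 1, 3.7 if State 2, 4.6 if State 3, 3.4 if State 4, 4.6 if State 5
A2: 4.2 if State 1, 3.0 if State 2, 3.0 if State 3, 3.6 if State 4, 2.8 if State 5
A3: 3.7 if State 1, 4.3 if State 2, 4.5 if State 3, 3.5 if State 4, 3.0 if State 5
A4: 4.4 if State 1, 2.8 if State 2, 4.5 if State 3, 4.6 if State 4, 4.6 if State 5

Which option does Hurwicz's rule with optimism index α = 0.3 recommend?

A1: 0.3·4.6 + 0.7·3.3 = 3.69
A2: 0.3·4.2 + 0.7·2.8 = 3.22
A3: 0.3·4.5 + 0.7·3.0 = 3.45
A4: 0.3·4.6 + 0.7·2.8 = 3.34
Highest Hurwicz score = 3.69 → A1.

A1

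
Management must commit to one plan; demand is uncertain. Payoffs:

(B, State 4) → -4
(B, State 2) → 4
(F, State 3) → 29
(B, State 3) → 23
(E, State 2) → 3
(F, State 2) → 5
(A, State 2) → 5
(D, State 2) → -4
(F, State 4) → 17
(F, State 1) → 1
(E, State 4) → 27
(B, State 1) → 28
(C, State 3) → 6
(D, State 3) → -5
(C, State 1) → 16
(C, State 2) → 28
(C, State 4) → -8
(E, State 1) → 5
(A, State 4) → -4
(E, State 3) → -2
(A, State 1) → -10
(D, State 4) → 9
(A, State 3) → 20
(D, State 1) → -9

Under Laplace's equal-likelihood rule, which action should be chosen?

Row averages: A=2.75, B=12.75, C=10.5, D=-2.25, E=8.25, F=13
Highest average = 13 → F.

F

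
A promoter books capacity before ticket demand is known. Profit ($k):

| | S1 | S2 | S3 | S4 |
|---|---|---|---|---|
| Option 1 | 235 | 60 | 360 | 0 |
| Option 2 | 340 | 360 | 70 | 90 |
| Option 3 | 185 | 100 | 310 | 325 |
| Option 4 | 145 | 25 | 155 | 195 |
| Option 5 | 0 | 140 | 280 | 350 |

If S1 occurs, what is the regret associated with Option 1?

Best payoff under S1 is 340.
Regret = 340 − 235 = 105.

105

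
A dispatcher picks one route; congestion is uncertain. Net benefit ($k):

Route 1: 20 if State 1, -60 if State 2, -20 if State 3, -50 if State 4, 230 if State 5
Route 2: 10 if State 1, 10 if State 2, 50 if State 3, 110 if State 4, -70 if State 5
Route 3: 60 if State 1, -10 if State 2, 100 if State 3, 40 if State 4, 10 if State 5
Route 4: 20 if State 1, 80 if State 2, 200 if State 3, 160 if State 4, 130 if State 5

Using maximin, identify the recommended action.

Row minima: Route 1=-60, Route 2=-70, Route 3=-10, Route 4=20
Best worst-case = 20 → Route 4.

Route 4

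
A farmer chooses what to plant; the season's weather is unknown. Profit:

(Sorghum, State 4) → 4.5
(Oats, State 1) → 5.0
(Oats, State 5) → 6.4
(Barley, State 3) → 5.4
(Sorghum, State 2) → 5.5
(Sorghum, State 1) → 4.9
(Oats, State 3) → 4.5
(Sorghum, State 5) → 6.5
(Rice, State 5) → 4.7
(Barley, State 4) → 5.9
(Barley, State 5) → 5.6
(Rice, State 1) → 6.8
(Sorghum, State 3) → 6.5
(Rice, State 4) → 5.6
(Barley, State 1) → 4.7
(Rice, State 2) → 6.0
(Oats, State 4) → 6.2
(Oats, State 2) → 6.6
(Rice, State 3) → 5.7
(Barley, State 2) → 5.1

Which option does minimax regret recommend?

Rice

Column bests: State 1=6.8, State 2=6.6, State 3=6.5, State 4=6.2, State 5=6.5.
Sorghum regrets: 1.9, 1.1, 0.0, 1.7, 0.0 → max 1.9
Oats regrets: 1.8, 0.0, 2.0, 0.0, 0.1 → max 2.0
Barley regrets: 2.1, 1.5, 1.1, 0.3, 0.9 → max 2.1
Rice regrets: 0.0, 0.6, 0.8, 0.6, 1.8 → max 1.8
Smallest max regret = 1.8 → Rice.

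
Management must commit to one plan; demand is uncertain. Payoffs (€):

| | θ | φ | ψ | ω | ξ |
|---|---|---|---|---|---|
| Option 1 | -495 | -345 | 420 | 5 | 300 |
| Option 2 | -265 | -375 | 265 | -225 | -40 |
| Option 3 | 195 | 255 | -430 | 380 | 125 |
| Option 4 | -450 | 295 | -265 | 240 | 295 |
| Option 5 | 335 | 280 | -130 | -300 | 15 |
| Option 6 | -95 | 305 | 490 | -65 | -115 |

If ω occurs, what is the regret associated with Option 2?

Best payoff under ω is 380.
Regret = 380 − (-225) = 605.

605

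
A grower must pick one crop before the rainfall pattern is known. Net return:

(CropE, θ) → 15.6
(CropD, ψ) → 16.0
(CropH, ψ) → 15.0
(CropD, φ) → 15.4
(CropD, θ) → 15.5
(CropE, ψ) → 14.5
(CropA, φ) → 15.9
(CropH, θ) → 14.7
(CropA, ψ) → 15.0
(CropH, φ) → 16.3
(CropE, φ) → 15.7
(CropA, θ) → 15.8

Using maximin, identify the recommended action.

CropD

Row minima: CropA=15.0, CropH=14.7, CropD=15.4, CropE=14.5
Best worst-case = 15.4 → CropD.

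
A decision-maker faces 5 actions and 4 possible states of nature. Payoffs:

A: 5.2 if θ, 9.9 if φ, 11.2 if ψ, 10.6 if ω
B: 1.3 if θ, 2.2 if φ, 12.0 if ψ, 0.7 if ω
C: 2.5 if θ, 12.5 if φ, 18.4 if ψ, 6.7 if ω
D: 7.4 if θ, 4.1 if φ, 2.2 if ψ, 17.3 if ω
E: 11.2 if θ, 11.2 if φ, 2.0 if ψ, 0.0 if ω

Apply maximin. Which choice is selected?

Row minima: A=5.2, B=0.7, C=2.5, D=2.2, E=0.0
Best worst-case = 5.2 → A.

A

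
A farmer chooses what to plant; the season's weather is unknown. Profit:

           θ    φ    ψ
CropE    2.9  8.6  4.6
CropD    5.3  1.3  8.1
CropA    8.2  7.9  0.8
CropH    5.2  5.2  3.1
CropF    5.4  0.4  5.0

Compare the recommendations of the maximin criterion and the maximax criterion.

maximin → CropH; maximax → CropE (disagree)

Row minima: CropE=2.9, CropD=1.3, CropA=0.8, CropH=3.1, CropF=0.4
Best worst-case = 3.1 → CropH.
Row maxima: CropE=8.6, CropD=8.1, CropA=8.2, CropH=5.2, CropF=5.4
Best best-case = 8.6 → CropE.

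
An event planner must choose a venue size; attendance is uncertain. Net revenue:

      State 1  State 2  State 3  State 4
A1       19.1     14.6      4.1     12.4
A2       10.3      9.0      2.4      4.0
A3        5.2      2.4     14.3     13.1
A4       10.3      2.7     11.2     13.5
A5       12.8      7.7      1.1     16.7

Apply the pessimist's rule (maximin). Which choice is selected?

A1

Row minima: A1=4.1, A2=2.4, A3=2.4, A4=2.7, A5=1.1
Best worst-case = 4.1 → A1.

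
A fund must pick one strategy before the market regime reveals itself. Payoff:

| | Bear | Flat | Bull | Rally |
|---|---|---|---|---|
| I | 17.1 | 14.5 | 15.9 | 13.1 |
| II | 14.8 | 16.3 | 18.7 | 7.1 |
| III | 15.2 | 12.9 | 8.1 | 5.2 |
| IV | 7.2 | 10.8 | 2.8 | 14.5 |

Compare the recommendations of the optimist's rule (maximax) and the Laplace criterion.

Row maxima: I=17.1, II=18.7, III=15.2, IV=14.5
Best best-case = 18.7 → II.
Row averages: I=15.15, II=14.225, III=10.35, IV=8.825
Highest average = 15.15 → I.

maximax → II; laplace → I (disagree)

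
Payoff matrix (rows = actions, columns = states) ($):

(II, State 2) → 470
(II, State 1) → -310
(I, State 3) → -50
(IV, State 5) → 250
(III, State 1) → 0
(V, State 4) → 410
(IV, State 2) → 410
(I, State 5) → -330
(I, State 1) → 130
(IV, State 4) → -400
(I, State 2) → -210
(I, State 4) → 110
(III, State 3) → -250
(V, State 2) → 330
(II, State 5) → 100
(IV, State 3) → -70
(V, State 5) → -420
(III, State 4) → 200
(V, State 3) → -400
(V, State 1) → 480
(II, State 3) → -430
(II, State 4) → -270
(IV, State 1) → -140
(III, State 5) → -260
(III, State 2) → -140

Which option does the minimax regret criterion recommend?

III

Column bests: State 1=480, State 2=470, State 3=-50, State 4=410, State 5=250.
I regrets: 350, 680, 0, 300, 580 → max 680
II regrets: 790, 0, 380, 680, 150 → max 790
III regrets: 480, 610, 200, 210, 510 → max 610
IV regrets: 620, 60, 20, 810, 0 → max 810
V regrets: 0, 140, 350, 0, 670 → max 670
Smallest max regret = 610 → III.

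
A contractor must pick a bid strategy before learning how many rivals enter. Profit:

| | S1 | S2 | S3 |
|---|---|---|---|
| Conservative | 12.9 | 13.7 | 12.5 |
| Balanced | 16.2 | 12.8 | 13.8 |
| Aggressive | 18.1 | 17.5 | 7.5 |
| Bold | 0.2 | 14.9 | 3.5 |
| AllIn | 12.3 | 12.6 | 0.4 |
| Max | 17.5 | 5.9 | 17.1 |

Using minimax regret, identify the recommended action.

Balanced

Column bests: S1=18.1, S2=17.5, S3=17.1.
Conservative regrets: 5.2, 3.8, 4.6 → max 5.2
Balanced regrets: 1.9, 4.7, 3.3 → max 4.7
Aggressive regrets: 0.0, 0.0, 9.6 → max 9.6
Bold regrets: 17.9, 2.6, 13.6 → max 17.9
AllIn regrets: 5.8, 4.9, 16.7 → max 16.7
Max regrets: 0.6, 11.6, 0.0 → max 11.6
Smallest max regret = 4.7 → Balanced.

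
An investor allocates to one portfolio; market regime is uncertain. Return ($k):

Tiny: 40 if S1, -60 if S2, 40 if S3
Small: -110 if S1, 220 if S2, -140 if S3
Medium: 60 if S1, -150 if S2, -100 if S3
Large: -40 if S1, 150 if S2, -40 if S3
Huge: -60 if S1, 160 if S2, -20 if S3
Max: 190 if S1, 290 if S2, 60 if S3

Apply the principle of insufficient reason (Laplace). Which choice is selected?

Row averages: Tiny=20/3, Small=-10, Medium=-190/3, Large=70/3, Huge=80/3, Max=180
Highest average = 180 → Max.

Max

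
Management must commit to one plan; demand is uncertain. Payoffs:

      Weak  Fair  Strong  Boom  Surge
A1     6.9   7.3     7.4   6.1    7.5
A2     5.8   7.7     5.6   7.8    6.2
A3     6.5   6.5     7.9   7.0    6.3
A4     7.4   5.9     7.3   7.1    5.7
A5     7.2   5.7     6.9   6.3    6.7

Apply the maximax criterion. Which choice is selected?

Row maxima: A1=7.5, A2=7.8, A3=7.9, A4=7.4, A5=7.2
Best best-case = 7.9 → A3.

A3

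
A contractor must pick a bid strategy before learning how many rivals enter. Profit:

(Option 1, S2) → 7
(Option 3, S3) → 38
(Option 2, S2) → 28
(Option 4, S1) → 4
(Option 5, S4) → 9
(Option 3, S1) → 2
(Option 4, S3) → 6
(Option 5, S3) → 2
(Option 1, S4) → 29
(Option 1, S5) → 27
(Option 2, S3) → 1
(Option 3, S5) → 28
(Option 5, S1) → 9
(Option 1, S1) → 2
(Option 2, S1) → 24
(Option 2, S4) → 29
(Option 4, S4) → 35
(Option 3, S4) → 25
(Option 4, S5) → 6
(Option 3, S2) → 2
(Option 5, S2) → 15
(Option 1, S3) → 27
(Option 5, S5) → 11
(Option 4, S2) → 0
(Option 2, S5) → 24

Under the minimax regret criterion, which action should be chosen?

Column bests: S1=24, S2=28, S3=38, S4=35, S5=28.
Option 1 regrets: 22, 21, 11, 6, 1 → max 22
Option 2 regrets: 0, 0, 37, 6, 4 → max 37
Option 3 regrets: 22, 26, 0, 10, 0 → max 26
Option 4 regrets: 20, 28, 32, 0, 22 → max 32
Option 5 regrets: 15, 13, 36, 26, 17 → max 36
Smallest max regret = 22 → Option 1.

Option 1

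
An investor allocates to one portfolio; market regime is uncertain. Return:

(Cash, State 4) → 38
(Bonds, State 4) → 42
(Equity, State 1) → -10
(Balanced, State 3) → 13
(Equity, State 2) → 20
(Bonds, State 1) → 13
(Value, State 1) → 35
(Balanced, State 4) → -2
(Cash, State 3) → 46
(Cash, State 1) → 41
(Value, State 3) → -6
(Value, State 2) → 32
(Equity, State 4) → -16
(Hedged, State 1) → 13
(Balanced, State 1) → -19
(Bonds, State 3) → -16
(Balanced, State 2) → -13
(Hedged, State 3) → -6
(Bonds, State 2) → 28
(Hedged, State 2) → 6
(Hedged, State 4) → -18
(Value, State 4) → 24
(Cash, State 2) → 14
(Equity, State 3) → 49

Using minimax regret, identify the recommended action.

Column bests: State 1=41, State 2=32, State 3=49, State 4=42.
Equity regrets: 51, 12, 0, 58 → max 58
Bonds regrets: 28, 4, 65, 0 → max 65
Hedged regrets: 28, 26, 55, 60 → max 60
Value regrets: 6, 0, 55, 18 → max 55
Cash regrets: 0, 18, 3, 4 → max 18
Balanced regrets: 60, 45, 36, 44 → max 60
Smallest max regret = 18 → Cash.

Cash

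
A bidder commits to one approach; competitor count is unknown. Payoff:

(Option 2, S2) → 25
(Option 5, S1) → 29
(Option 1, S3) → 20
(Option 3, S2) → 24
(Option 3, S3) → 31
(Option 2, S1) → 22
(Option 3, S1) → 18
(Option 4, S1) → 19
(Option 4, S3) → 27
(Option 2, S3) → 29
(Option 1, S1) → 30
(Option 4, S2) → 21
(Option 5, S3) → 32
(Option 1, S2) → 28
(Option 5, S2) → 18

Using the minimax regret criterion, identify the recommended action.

Option 2

Column bests: S1=30, S2=28, S3=32.
Option 1 regrets: 0, 0, 12 → max 12
Option 2 regrets: 8, 3, 3 → max 8
Option 3 regrets: 12, 4, 1 → max 12
Option 4 regrets: 11, 7, 5 → max 11
Option 5 regrets: 1, 10, 0 → max 10
Smallest max regret = 8 → Option 2.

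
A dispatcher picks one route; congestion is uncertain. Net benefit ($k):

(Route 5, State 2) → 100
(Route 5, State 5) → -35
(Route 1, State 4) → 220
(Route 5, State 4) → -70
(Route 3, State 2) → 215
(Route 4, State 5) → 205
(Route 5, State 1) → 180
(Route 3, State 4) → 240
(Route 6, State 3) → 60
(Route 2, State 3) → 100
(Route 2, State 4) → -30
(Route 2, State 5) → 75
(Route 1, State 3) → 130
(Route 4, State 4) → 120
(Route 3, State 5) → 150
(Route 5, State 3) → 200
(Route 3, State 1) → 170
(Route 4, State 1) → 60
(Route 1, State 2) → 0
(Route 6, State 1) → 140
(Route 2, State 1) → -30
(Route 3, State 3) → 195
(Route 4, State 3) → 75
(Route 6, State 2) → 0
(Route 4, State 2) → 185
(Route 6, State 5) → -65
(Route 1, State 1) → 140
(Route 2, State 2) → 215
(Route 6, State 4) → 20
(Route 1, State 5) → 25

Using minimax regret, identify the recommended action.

Column bests: State 1=180, State 2=215, State 3=200, State 4=240, State 5=205.
Route 1 regrets: 40, 215, 70, 20, 180 → max 215
Route 2 regrets: 210, 0, 100, 270, 130 → max 270
Route 3 regrets: 10, 0, 5, 0, 55 → max 55
Route 4 regrets: 120, 30, 125, 120, 0 → max 125
Route 5 regrets: 0, 115, 0, 310, 240 → max 310
Route 6 regrets: 40, 215, 140, 220, 270 → max 270
Smallest max regret = 55 → Route 3.

Route 3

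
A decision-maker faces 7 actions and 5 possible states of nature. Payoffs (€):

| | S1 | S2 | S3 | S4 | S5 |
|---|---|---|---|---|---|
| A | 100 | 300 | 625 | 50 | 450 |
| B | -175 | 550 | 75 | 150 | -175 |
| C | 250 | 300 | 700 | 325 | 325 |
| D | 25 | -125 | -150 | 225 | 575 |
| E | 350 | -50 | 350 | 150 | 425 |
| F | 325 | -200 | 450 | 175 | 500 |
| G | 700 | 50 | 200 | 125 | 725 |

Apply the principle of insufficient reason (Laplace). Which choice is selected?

Row averages: A=305, B=85, C=380, D=110, E=245, F=250, G=360
Highest average = 380 → C.

C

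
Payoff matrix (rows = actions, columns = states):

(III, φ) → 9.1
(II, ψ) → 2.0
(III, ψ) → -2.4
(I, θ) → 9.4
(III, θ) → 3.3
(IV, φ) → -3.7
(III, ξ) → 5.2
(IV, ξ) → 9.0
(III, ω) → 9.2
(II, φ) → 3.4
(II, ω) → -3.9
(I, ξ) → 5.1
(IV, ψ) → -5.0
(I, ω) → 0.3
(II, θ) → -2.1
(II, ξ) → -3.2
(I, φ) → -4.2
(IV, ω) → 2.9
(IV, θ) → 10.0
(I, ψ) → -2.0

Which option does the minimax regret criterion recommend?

III

Column bests: θ=10.0, φ=9.1, ψ=2.0, ω=9.2, ξ=9.0.
I regrets: 0.6, 13.3, 4.0, 8.9, 3.9 → max 13.3
II regrets: 12.1, 5.7, 0.0, 13.1, 12.2 → max 13.1
III regrets: 6.7, 0.0, 4.4, 0.0, 3.8 → max 6.7
IV regrets: 0.0, 12.8, 7.0, 6.3, 0.0 → max 12.8
Smallest max regret = 6.7 → III.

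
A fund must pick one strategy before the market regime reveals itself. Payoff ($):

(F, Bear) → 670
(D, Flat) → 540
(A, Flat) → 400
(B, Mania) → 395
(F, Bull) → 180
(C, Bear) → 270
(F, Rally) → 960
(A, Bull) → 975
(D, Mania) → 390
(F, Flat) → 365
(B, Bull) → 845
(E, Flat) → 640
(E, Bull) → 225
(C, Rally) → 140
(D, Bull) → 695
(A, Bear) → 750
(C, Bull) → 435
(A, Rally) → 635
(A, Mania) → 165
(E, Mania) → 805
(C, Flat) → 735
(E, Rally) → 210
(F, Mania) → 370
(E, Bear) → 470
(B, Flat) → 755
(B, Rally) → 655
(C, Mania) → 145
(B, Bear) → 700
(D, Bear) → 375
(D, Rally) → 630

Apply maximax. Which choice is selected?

Row maxima: A=975, B=845, C=735, D=695, E=805, F=960
Best best-case = 975 → A.

A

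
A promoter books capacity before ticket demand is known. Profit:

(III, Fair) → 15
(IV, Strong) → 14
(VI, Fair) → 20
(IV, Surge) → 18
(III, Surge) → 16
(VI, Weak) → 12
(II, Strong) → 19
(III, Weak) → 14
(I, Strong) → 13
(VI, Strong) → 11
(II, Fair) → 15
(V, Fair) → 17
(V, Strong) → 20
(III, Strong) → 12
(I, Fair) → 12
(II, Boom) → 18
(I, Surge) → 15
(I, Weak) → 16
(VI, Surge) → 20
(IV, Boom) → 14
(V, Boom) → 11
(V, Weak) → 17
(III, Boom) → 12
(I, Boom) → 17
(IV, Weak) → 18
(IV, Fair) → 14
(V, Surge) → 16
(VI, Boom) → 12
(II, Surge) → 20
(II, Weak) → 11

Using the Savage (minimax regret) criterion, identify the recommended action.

Column bests: Weak=18, Fair=20, Strong=20, Boom=18, Surge=20.
I regrets: 2, 8, 7, 1, 5 → max 8
II regrets: 7, 5, 1, 0, 0 → max 7
III regrets: 4, 5, 8, 6, 4 → max 8
IV regrets: 0, 6, 6, 4, 2 → max 6
V regrets: 1, 3, 0, 7, 4 → max 7
VI regrets: 6, 0, 9, 6, 0 → max 9
Smallest max regret = 6 → IV.

IV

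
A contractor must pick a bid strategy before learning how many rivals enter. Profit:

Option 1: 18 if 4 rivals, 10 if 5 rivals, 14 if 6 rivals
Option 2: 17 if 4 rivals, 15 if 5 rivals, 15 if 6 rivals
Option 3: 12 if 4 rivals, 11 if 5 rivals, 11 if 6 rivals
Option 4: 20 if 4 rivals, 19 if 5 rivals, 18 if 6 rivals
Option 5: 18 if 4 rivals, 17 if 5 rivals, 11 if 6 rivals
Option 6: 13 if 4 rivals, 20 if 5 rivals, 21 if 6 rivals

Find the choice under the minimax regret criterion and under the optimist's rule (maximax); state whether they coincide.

minimax regret → Option 4; maximax → Option 6 (disagree)

Column bests: 4 rivals=20, 5 rivals=20, 6 rivals=21.
Option 1 regrets: 2, 10, 7 → max 10
Option 2 regrets: 3, 5, 6 → max 6
Option 3 regrets: 8, 9, 10 → max 10
Option 4 regrets: 0, 1, 3 → max 3
Option 5 regrets: 2, 3, 10 → max 10
Option 6 regrets: 7, 0, 0 → max 7
Smallest max regret = 3 → Option 4.
Row maxima: Option 1=18, Option 2=17, Option 3=12, Option 4=20, Option 5=18, Option 6=21
Best best-case = 21 → Option 6.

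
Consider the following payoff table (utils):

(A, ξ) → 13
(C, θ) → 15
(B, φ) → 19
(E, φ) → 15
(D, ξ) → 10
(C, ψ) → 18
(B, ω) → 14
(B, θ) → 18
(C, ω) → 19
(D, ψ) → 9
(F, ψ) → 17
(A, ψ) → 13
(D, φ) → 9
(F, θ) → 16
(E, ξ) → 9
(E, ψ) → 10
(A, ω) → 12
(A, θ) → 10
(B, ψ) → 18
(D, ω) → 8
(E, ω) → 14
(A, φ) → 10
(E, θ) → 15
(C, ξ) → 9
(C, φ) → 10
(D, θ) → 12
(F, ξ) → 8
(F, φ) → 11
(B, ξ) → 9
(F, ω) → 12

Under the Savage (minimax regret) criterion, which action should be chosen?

Column bests: θ=18, φ=19, ψ=18, ω=19, ξ=13.
A regrets: 8, 9, 5, 7, 0 → max 9
B regrets: 0, 0, 0, 5, 4 → max 5
C regrets: 3, 9, 0, 0, 4 → max 9
D regrets: 6, 10, 9, 11, 3 → max 11
E regrets: 3, 4, 8, 5, 4 → max 8
F regrets: 2, 8, 1, 7, 5 → max 8
Smallest max regret = 5 → B.

B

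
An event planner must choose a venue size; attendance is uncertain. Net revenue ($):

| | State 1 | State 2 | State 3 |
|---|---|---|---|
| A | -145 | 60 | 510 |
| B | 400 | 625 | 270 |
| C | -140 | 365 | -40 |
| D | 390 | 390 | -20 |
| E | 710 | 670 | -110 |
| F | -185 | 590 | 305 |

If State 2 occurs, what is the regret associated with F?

Best payoff under State 2 is 670.
Regret = 670 − 590 = 80.

80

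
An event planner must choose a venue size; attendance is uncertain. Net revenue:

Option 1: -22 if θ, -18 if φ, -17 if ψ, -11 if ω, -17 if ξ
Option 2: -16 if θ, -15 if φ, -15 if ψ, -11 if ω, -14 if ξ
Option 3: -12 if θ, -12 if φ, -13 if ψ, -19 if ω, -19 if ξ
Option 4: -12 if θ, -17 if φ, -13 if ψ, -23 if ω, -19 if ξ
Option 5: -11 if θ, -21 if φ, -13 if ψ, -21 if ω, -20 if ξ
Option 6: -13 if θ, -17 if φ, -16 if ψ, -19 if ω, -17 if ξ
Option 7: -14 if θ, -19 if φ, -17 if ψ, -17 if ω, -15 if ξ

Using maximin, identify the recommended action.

Row minima: Option 1=-22, Option 2=-16, Option 3=-19, Option 4=-23, Option 5=-21, Option 6=-19, Option 7=-19
Best worst-case = -16 → Option 2.

Option 2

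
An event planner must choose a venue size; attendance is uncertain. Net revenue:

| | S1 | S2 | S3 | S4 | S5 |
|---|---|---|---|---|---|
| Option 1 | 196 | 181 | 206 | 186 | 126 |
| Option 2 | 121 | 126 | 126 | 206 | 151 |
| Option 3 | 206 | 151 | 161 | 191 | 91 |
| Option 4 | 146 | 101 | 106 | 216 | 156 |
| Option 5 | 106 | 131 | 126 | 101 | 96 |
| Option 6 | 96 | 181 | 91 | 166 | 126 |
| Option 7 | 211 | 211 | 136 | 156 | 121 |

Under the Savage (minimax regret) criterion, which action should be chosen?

Column bests: S1=211, S2=211, S3=206, S4=216, S5=156.
Option 1 regrets: 15, 30, 0, 30, 30 → max 30
Option 2 regrets: 90, 85, 80, 10, 5 → max 90
Option 3 regrets: 5, 60, 45, 25, 65 → max 65
Option 4 regrets: 65, 110, 100, 0, 0 → max 110
Option 5 regrets: 105, 80, 80, 115, 60 → max 115
Option 6 regrets: 115, 30, 115, 50, 30 → max 115
Option 7 regrets: 0, 0, 70, 60, 35 → max 70
Smallest max regret = 30 → Option 1.

Option 1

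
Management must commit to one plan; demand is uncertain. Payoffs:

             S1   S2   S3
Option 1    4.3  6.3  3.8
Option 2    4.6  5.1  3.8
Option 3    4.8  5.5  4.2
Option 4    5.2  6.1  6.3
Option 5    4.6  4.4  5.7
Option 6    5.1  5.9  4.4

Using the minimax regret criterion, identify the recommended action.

Option 4

Column bests: S1=5.2, S2=6.3, S3=6.3.
Option 1 regrets: 0.9, 0.0, 2.5 → max 2.5
Option 2 regrets: 0.6, 1.2, 2.5 → max 2.5
Option 3 regrets: 0.4, 0.8, 2.1 → max 2.1
Option 4 regrets: 0.0, 0.2, 0.0 → max 0.2
Option 5 regrets: 0.6, 1.9, 0.6 → max 1.9
Option 6 regrets: 0.1, 0.4, 1.9 → max 1.9
Smallest max regret = 0.2 → Option 4.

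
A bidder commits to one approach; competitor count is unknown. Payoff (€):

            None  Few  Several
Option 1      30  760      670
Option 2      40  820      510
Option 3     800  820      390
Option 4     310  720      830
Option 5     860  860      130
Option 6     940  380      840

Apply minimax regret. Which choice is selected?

Option 3

Column bests: None=940, Few=860, Several=840.
Option 1 regrets: 910, 100, 170 → max 910
Option 2 regrets: 900, 40, 330 → max 900
Option 3 regrets: 140, 40, 450 → max 450
Option 4 regrets: 630, 140, 10 → max 630
Option 5 regrets: 80, 0, 710 → max 710
Option 6 regrets: 0, 480, 0 → max 480
Smallest max regret = 450 → Option 3.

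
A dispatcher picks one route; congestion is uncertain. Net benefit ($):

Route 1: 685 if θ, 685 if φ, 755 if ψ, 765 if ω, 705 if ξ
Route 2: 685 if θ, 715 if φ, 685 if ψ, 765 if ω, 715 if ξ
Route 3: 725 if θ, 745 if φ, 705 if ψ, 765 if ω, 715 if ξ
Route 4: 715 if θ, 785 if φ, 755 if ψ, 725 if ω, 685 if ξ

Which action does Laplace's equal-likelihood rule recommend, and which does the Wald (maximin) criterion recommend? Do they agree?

Row averages: Route 1=719, Route 2=713, Route 3=731, Route 4=733
Highest average = 733 → Route 4.
Row minima: Route 1=685, Route 2=685, Route 3=705, Route 4=685
Best worst-case = 705 → Route 3.

laplace → Route 4; maximin → Route 3 (disagree)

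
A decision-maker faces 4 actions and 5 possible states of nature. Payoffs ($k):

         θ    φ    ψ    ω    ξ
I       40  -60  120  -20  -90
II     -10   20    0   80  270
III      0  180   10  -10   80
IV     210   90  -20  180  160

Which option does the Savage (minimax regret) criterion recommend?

IV

Column bests: θ=210, φ=180, ψ=120, ω=180, ξ=270.
I regrets: 170, 240, 0, 200, 360 → max 360
II regrets: 220, 160, 120, 100, 0 → max 220
III regrets: 210, 0, 110, 190, 190 → max 210
IV regrets: 0, 90, 140, 0, 110 → max 140
Smallest max regret = 140 → IV.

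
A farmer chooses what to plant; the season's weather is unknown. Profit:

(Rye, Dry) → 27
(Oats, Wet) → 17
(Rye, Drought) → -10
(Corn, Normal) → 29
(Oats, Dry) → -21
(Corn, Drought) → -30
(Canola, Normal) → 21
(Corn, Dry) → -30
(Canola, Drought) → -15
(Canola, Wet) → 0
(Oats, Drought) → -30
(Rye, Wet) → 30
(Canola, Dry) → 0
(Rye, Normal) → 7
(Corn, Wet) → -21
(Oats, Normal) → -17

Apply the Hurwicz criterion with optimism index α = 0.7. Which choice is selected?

Rye

Canola: 0.7·21 + 0.3·(-15) = 10.2
Oats: 0.7·17 + 0.3·(-30) = 2.9
Corn: 0.7·29 + 0.3·(-30) = 11.3
Rye: 0.7·30 + 0.3·(-10) = 18
Highest Hurwicz score = 18 → Rye.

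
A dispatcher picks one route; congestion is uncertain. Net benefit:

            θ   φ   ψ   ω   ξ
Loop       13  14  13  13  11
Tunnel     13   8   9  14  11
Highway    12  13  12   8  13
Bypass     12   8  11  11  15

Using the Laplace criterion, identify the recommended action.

Loop

Row averages: Loop=12.8, Tunnel=11, Highway=11.6, Bypass=11.4
Highest average = 12.8 → Loop.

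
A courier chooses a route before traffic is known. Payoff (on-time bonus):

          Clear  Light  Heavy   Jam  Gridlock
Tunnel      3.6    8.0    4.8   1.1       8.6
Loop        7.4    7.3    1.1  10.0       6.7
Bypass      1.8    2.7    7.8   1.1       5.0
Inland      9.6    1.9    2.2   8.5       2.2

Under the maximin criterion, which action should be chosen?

Row minima: Tunnel=1.1, Loop=1.1, Bypass=1.1, Inland=1.9
Best worst-case = 1.9 → Inland.

Inland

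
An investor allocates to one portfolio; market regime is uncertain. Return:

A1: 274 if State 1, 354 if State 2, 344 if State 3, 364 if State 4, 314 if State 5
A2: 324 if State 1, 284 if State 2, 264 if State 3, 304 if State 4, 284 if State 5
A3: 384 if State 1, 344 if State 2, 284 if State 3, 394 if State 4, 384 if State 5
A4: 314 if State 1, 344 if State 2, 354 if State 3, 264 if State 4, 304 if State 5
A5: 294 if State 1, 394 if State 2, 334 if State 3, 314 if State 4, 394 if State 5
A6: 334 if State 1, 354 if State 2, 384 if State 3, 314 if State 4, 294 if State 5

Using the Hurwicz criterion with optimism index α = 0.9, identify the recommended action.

A5

A1: 0.9·364 + 0.1·274 = 355
A2: 0.9·324 + 0.1·264 = 318
A3: 0.9·394 + 0.1·284 = 383
A4: 0.9·354 + 0.1·264 = 345
A5: 0.9·394 + 0.1·294 = 384
A6: 0.9·384 + 0.1·294 = 375
Highest Hurwicz score = 384 → A5.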